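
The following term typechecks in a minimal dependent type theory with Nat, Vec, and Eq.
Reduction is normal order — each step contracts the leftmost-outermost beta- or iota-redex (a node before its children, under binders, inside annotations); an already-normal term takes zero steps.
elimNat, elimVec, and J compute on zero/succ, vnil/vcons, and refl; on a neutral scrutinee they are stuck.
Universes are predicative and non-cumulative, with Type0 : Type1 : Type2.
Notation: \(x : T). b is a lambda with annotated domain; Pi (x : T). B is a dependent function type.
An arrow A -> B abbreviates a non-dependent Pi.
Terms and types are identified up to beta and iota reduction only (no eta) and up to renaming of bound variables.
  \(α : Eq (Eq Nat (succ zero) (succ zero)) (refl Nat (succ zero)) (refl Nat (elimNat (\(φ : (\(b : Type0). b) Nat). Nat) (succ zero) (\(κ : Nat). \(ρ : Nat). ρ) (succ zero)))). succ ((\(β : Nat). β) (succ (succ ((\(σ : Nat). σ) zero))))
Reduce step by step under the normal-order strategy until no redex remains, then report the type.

normal-order reduction:
  \(α : Eq (Eq Nat (succ zero) (succ zero)) (refl Nat (succ zero)) (refl Nat (elimNat (\(φ : (\(b : Type0). b) Nat). Nat) (succ zero) (\(κ : Nat). \(ρ : Nat). ρ) (succ zero)))). succ ((\(β : Nat). β) (succ (succ ((\(σ : Nat). σ) zero))))
  ~> \(α : Eq (Eq Nat (succ zero) (succ zero)) (refl Nat (succ zero)) (refl Nat ((\(φ : Nat). \(b : Nat). b) zero (elimNat (\(κ : (\(ρ : Type0). ρ) Nat). Nat) (succ zero) (\(β : Nat). \(σ : Nat). σ) zero)))). succ ((\(v : Nat). v) (succ (succ ((\(f : Nat). f) zero))))
  ~> \(α : Eq (Eq Nat (succ zero) (succ zero)) (refl Nat (succ zero)) (refl Nat ((\(φ : Nat). φ) (elimNat (\(b : (\(κ : Type0). κ) Nat). Nat) (succ zero) (\(ρ : Nat). \(β : Nat). β) zero)))). succ ((\(σ : Nat). σ) (succ (succ ((\(v : Nat). v) zero))))
  ~> \(α : Eq (Eq Nat (succ zero) (succ zero)) (refl Nat (succ zero)) (refl Nat (elimNat (\(φ : (\(b : Type0). b) Nat). Nat) (succ zero) (\(κ : Nat). \(ρ : Nat). ρ) zero))). succ ((\(β : Nat). β) (succ (succ ((\(σ : Nat). σ) zero))))
  ~> \(α : Eq (Eq Nat (succ zero) (succ zero)) (refl Nat (succ zero)) (refl Nat (succ zero))). succ ((\(φ : Nat). φ) (succ (succ ((\(b : Nat). b) zero))))
  ~> \(α : Eq (Eq Nat (succ zero) (succ zero)) (refl Nat (succ zero)) (refl Nat (succ zero))). succ (succ (succ ((\(φ : Nat). φ) zero)))
  ~> \(α : Eq (Eq Nat (succ zero) (succ zero)) (refl Nat (succ zero)) (refl Nat (succ zero))). succ (succ (succ zero))
the term's type:
  Eq (Eq Nat (succ zero) (succ zero)) (refl Nat (succ zero)) (refl Nat (succ zero)) -> Nat


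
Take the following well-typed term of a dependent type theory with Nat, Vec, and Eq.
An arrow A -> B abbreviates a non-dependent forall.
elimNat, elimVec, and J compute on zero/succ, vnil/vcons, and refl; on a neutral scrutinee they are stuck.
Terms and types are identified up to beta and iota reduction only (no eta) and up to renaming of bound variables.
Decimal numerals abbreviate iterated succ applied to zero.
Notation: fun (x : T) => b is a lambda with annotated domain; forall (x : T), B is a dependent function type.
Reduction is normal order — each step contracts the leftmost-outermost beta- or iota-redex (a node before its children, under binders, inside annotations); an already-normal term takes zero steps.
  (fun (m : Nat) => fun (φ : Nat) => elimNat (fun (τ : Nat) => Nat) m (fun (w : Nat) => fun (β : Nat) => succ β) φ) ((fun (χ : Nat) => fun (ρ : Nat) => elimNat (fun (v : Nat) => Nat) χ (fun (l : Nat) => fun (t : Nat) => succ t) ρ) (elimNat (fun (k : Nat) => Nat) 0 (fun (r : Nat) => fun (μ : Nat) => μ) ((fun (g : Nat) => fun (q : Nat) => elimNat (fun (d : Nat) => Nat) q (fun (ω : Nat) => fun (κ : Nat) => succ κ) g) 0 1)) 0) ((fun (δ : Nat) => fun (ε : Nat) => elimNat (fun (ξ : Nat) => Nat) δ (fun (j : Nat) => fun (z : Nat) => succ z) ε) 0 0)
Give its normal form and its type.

normal form:
  0
inferred type:
  Nat


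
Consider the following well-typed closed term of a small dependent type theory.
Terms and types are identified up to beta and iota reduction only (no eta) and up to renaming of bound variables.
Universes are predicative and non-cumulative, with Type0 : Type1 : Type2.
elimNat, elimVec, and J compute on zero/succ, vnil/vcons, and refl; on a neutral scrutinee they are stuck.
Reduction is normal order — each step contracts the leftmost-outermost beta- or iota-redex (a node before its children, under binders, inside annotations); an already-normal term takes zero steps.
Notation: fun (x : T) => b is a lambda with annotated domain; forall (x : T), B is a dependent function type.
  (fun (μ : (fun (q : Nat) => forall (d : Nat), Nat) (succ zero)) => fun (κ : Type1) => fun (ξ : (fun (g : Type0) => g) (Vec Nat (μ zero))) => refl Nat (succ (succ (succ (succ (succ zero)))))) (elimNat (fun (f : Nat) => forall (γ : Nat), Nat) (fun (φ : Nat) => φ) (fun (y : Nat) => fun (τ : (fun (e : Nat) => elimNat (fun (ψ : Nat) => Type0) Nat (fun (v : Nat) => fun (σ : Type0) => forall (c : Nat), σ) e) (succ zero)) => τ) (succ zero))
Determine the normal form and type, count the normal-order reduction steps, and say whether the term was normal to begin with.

reduced normal form:
  fun (μ : Type1) => fun (q : Vec Nat zero) => refl Nat (succ (succ (succ (succ (succ zero)))))
type:
  forall (μ : Type1), forall (q : Vec Nat zero), Eq Nat (succ (succ (succ (succ (succ zero))))) (succ (succ (succ (succ (succ zero)))))
normal-order step count: 7
started in normal form: no
first redex: a beta-redex


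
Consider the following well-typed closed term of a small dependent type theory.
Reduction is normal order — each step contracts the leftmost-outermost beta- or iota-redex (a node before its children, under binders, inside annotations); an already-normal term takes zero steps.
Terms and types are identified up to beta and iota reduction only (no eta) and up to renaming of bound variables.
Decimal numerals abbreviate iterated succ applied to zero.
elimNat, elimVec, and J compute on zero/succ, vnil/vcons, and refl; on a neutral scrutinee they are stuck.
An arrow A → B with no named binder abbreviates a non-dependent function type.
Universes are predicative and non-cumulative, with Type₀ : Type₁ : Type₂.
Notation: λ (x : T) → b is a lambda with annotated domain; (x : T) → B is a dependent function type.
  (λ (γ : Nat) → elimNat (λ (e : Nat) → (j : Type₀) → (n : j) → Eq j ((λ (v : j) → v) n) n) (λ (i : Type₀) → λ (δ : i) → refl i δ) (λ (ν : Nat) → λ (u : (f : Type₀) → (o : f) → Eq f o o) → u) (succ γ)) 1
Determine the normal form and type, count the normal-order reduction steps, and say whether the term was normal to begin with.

reduced normal form:
  λ (γ : Type₀) → λ (e : γ) → refl γ e
the term's type:
  (γ : Type₀) → (e : γ) → Eq γ e e
steps to reach normal form (normal order): 8
started in normal form: no
first contracted redex: a beta-redex


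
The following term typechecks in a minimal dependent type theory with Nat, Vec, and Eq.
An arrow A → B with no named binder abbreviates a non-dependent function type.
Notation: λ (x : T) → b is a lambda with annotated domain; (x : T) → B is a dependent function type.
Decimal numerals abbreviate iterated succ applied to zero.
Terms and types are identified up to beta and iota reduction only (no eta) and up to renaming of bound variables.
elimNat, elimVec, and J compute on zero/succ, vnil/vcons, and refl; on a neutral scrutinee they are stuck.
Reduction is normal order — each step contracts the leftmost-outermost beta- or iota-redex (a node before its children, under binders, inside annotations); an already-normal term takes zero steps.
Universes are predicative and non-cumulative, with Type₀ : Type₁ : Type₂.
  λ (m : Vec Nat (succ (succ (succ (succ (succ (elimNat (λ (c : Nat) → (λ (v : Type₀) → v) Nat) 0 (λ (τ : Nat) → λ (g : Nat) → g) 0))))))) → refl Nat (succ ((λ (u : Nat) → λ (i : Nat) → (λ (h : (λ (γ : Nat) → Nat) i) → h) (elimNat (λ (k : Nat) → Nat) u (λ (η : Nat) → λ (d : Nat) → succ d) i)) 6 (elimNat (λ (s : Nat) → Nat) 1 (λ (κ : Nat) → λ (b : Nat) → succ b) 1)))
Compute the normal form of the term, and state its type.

resulting normal form:
  λ (m : Vec Nat 5) → refl Nat 9
inferred type:
  Vec Nat 5 → Eq Nat 9 9


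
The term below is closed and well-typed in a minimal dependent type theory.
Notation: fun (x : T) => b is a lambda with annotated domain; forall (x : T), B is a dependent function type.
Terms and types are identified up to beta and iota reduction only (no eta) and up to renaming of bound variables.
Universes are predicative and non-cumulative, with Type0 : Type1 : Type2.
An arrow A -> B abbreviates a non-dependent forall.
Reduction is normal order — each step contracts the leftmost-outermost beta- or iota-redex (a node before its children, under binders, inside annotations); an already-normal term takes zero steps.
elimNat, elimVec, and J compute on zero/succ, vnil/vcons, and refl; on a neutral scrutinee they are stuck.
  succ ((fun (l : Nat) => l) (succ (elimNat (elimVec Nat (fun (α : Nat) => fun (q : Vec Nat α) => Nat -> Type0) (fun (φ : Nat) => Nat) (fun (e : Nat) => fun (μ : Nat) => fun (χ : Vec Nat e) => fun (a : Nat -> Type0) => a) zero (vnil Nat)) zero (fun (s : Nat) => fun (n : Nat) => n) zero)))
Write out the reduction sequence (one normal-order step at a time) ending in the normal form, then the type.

normal-order reduction:
  succ ((fun (l : Nat) => l) (succ (elimNat (elimVec Nat (fun (α : Nat) => fun (q : Vec Nat α) => Nat -> Type0) (fun (φ : Nat) => Nat) (fun (e : Nat) => fun (μ : Nat) => fun (χ : Vec Nat e) => fun (a : Nat -> Type0) => a) zero (vnil Nat)) zero (fun (s : Nat) => fun (n : Nat) => n) zero)))
  ~> succ (succ (elimNat (elimVec Nat (fun (l : Nat) => fun (α : Vec Nat l) => Nat -> Type0) (fun (q : Nat) => Nat) (fun (φ : Nat) => fun (e : Nat) => fun (μ : Vec Nat φ) => fun (χ : Nat -> Type0) => χ) zero (vnil Nat)) zero (fun (a : Nat) => fun (s : Nat) => s) zero))
  ~> succ (succ zero)
inferred type:
  Nat


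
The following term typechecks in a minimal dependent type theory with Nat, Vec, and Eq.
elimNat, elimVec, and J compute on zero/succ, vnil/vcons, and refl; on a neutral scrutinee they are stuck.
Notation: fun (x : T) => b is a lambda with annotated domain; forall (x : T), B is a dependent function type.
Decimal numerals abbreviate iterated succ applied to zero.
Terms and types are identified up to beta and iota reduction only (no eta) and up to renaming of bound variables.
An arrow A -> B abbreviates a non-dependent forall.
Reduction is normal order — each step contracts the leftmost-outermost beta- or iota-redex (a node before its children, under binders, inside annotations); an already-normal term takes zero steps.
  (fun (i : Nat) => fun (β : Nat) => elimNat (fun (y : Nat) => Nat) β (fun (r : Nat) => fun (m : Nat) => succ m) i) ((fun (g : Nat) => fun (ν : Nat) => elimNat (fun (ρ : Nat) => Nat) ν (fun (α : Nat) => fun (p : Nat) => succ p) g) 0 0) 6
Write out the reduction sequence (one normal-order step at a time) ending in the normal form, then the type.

reduction (normal order):
  (fun (i : Nat) => fun (β : Nat) => elimNat (fun (y : Nat) => Nat) β (fun (r : Nat) => fun (m : Nat) => succ m) i) ((fun (g : Nat) => fun (ν : Nat) => elimNat (fun (ρ : Nat) => Nat) ν (fun (α : Nat) => fun (p : Nat) => succ p) g) 0 0) 6
  ~> (fun (i : Nat) => elimNat (fun (β : Nat) => Nat) i (fun (y : Nat) => fun (r : Nat) => succ r) ((fun (m : Nat) => fun (g : Nat) => elimNat (fun (ν : Nat) => Nat) g (fun (ρ : Nat) => fun (α : Nat) => succ α) m) 0 0)) 6
  ~> elimNat (fun (i : Nat) => Nat) 6 (fun (β : Nat) => fun (y : Nat) => succ y) ((fun (r : Nat) => fun (m : Nat) => elimNat (fun (g : Nat) => Nat) m (fun (ν : Nat) => fun (ρ : Nat) => succ ρ) r) 0 0)
  ~> elimNat (fun (i : Nat) => Nat) 6 (fun (β : Nat) => fun (y : Nat) => succ y) ((fun (r : Nat) => elimNat (fun (m : Nat) => Nat) r (fun (g : Nat) => fun (ν : Nat) => succ ν) 0) 0)
  ~> elimNat (fun (i : Nat) => Nat) 6 (fun (β : Nat) => fun (y : Nat) => succ y) (elimNat (fun (r : Nat) => Nat) 0 (fun (m : Nat) => fun (g : Nat) => succ g) 0)
  ~> elimNat (fun (i : Nat) => Nat) 6 (fun (β : Nat) => fun (y : Nat) => succ y) 0
  ~> 6
type:
  Nat


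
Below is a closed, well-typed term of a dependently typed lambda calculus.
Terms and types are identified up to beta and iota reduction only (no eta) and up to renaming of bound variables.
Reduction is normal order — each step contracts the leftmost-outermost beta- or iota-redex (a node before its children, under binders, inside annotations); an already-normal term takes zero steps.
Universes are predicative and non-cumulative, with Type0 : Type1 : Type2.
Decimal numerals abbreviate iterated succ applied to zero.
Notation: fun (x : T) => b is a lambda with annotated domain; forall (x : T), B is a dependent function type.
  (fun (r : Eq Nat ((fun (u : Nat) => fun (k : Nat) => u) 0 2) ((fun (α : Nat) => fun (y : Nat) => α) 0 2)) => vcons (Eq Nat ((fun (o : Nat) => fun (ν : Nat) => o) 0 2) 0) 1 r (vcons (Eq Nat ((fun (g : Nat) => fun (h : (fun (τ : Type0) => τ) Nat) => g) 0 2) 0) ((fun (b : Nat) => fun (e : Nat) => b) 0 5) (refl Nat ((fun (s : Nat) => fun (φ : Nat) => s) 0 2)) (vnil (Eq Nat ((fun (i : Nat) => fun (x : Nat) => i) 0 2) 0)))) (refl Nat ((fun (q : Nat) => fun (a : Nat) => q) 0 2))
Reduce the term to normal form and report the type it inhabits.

normal form:
  vcons (Eq Nat 0 0) 1 (refl Nat 0) (vcons (Eq Nat 0 0) 0 (refl Nat 0) (vnil (Eq Nat 0 0)))
inferred type:
  Vec (Eq Nat 0 0) 2
observation: normalization takes exactly 13 steps under the normal-order strategy.


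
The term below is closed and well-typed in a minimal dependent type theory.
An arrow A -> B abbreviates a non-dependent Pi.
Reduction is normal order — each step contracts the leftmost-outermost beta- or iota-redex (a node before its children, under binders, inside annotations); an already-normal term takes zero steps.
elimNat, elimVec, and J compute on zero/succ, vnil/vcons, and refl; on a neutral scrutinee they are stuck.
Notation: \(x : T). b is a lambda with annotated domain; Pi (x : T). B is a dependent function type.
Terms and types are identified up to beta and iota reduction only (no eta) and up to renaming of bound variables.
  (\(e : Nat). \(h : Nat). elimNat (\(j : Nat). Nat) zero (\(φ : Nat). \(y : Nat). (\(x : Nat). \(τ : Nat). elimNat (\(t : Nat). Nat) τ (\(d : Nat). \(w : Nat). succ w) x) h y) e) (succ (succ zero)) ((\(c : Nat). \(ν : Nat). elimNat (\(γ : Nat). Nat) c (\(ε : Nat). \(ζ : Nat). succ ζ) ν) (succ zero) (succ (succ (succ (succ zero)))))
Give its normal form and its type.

reduced normal form:
  succ (succ (succ (succ (succ (succ (succ (succ (succ (succ zero)))))))))
type:
  Nat


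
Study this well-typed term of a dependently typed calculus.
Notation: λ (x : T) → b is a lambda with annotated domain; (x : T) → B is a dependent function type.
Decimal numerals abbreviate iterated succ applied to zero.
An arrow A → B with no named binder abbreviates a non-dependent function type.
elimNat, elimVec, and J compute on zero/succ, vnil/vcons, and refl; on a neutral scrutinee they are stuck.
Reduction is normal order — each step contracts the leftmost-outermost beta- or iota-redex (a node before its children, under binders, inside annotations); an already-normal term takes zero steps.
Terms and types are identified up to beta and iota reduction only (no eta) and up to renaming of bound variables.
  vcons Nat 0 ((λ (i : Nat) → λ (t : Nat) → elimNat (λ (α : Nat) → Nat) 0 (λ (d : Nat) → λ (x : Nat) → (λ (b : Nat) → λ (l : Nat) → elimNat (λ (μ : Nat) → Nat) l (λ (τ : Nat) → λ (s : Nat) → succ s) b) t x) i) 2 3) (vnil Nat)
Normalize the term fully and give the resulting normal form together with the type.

resulting normal form:
  vcons Nat 0 6 (vnil Nat)
type:
  Vec Nat 1
observation: the first redex contracted is a beta-redex; the normal form is reached in 33 normal-order steps.


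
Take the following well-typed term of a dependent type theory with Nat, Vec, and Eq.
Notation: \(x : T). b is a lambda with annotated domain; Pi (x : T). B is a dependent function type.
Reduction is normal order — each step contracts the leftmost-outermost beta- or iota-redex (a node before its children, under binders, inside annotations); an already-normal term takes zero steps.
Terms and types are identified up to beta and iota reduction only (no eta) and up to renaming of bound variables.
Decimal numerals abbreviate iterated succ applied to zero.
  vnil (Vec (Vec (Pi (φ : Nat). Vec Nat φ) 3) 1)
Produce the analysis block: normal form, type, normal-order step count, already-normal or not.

normal form:
  vnil (Vec (Vec (Pi (φ : Nat). Vec Nat φ) 3) 1)
inferred type:
  Vec (Vec (Vec (Pi (φ : Nat). Vec Nat φ) 3) 1) 0
steps to reach normal form (normal order): 0
term was already normal: yes


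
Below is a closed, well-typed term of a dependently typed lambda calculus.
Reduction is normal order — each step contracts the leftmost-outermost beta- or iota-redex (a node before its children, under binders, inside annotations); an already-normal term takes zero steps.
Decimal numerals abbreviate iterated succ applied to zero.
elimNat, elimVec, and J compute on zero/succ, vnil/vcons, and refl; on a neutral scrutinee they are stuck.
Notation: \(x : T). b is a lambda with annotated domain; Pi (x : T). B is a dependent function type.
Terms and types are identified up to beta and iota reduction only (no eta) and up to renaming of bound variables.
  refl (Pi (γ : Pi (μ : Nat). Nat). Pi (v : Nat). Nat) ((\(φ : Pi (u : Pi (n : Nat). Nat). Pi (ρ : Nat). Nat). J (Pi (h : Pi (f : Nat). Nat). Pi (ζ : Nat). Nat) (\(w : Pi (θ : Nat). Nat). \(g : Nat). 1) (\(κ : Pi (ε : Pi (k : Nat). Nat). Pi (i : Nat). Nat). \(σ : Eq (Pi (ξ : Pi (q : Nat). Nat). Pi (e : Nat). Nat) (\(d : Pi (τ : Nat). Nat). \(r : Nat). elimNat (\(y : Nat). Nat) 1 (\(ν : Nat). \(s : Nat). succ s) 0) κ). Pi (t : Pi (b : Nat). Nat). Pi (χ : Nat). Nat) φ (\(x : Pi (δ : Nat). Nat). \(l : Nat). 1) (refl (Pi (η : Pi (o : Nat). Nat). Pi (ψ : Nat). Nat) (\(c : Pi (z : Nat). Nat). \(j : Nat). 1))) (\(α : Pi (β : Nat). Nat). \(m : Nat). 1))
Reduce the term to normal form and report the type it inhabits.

normal form:
  refl (Pi (γ : Pi (μ : Nat). Nat). Pi (v : Nat). Nat) (\(φ : Pi (u : Nat). Nat). \(n : Nat). 1)
type:
  Eq (Pi (γ : Pi (μ : Nat). Nat). Pi (v : Nat). Nat) (\(φ : Pi (u : Nat). Nat). \(n : Nat). 1) (\(ρ : Pi (h : Nat). Nat). \(f : Nat). 1)


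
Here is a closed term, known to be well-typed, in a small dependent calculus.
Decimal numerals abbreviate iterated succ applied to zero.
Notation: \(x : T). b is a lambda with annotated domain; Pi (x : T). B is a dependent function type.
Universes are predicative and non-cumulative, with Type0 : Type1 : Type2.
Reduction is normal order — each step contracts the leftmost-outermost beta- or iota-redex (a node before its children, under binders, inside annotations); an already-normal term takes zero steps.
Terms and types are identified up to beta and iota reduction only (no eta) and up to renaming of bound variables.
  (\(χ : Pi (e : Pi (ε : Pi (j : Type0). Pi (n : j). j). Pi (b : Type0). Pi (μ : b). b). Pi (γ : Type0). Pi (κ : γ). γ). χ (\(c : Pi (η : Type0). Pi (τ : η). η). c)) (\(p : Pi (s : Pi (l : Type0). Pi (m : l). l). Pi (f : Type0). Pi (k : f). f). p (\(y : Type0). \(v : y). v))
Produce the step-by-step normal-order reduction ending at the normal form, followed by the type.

reduction (normal order):
  (\(χ : Pi (e : Pi (ε : Pi (j : Type0). Pi (n : j). j). Pi (b : Type0). Pi (μ : b). b). Pi (γ : Type0). Pi (κ : γ). γ). χ (\(c : Pi (η : Type0). Pi (τ : η). η). c)) (\(p : Pi (s : Pi (l : Type0). Pi (m : l). l). Pi (f : Type0). Pi (k : f). f). p (\(y : Type0). \(v : y). v))
  ~> (\(χ : Pi (e : Pi (ε : Type0). Pi (j : ε). ε). Pi (n : Type0). Pi (b : n). n). χ (\(μ : Type0). \(γ : μ). γ)) (\(κ : Pi (c : Type0). Pi (η : c). c). κ)
  ~> (\(χ : Pi (e : Type0). Pi (ε : e). e). χ) (\(j : Type0). \(n : j). n)
  ~> \(χ : Type0). \(e : χ). e
type:
  Pi (χ : Type0). Pi (e : χ). χ


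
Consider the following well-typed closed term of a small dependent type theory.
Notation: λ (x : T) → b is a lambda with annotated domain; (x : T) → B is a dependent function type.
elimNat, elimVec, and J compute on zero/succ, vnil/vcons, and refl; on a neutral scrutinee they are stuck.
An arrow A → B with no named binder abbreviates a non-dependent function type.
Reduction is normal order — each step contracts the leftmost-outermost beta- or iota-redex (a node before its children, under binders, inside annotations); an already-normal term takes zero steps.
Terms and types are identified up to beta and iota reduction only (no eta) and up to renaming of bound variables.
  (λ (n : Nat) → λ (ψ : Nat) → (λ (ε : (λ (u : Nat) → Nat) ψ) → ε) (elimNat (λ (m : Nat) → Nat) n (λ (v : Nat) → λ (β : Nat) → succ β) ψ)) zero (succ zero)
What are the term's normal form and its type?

reduced normal form:
  succ zero
inferred type:
  Nat
observation: contracting a beta-redex first, the term normalizes in 7 steps.


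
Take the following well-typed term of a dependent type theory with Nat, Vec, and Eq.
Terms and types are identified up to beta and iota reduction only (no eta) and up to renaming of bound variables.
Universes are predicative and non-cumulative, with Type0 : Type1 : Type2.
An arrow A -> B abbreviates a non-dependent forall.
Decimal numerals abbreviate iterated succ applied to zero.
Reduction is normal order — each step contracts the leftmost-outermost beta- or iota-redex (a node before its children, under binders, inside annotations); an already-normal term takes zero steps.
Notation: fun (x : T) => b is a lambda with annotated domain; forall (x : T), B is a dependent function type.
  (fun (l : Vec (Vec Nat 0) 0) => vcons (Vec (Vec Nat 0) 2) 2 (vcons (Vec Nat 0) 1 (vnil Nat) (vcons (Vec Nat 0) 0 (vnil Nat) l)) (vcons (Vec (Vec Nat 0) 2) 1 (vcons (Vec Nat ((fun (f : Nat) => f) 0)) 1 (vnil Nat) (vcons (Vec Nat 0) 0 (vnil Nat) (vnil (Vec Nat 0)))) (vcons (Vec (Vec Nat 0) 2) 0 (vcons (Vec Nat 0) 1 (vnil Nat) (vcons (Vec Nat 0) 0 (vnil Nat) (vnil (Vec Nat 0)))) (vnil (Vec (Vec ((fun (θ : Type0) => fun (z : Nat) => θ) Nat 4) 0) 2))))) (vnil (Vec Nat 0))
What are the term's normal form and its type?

resulting normal form:
  vcons (Vec (Vec Nat 0) 2) 2 (vcons (Vec Nat 0) 1 (vnil Nat) (vcons (Vec Nat 0) 0 (vnil Nat) (vnil (Vec Nat 0)))) (vcons (Vec (Vec Nat 0) 2) 1 (vcons (Vec Nat 0) 1 (vnil Nat) (vcons (Vec Nat 0) 0 (vnil Nat) (vnil (Vec Nat 0)))) (vcons (Vec (Vec Nat 0) 2) 0 (vcons (Vec Nat 0) 1 (vnil Nat) (vcons (Vec Nat 0) 0 (vnil Nat) (vnil (Vec Nat 0)))) (vnil (Vec (Vec Nat 0) 2))))
inferred type:
  Vec (Vec (Vec Nat 0) 2) 3
observation: normalization takes exactly 4 steps under the normal-order strategy.


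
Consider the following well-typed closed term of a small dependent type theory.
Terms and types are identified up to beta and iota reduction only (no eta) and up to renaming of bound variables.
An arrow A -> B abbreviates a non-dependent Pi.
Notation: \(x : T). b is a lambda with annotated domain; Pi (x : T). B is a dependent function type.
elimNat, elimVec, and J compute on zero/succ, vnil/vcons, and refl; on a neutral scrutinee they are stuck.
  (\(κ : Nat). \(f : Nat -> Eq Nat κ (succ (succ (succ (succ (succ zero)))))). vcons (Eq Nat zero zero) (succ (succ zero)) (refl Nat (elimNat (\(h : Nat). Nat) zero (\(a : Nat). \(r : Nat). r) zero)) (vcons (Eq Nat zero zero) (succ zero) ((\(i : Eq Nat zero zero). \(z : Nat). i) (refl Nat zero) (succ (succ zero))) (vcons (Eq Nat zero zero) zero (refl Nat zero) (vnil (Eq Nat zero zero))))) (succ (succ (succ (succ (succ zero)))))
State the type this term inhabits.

the term's type:
  (Nat -> Eq Nat (succ (succ (succ (succ (succ zero))))) (succ (succ (succ (succ (succ zero)))))) -> Vec (Eq Nat zero zero) (succ (succ (succ zero)))


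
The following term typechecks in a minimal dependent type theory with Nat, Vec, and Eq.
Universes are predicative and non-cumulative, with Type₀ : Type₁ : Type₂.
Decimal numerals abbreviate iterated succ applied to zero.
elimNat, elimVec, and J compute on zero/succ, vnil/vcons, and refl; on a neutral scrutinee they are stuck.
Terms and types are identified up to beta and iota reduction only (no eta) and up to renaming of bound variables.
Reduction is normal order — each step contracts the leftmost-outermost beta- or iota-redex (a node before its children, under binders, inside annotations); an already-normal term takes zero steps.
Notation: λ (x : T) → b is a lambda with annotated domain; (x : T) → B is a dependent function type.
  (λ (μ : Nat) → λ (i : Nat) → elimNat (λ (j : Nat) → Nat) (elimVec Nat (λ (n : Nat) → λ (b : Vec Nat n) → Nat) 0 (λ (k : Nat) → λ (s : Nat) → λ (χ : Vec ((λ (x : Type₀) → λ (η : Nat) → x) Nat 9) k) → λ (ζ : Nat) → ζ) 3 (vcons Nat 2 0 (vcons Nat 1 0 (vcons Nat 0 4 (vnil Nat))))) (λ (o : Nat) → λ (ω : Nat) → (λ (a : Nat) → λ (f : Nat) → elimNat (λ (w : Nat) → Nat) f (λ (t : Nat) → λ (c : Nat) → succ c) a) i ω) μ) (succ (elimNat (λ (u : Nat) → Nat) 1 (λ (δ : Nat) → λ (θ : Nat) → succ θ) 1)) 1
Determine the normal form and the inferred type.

resulting normal form:
  3
the term's type:
  Nat
observation: the leftmost-outermost redex is a beta-redex, and normalization takes 44 steps.


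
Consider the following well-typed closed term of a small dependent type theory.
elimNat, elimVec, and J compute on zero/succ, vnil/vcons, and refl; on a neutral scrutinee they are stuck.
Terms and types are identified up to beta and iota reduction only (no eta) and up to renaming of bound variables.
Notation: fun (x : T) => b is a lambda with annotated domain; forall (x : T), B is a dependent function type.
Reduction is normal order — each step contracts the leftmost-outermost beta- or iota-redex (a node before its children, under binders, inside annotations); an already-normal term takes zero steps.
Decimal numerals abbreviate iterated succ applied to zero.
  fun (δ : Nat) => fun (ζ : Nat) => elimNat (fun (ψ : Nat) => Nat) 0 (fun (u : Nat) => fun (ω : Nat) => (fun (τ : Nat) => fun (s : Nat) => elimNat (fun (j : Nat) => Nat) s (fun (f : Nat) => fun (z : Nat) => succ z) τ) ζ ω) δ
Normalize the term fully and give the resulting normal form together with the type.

reduced normal form:
  fun (δ : Nat) => fun (ζ : Nat) => elimNat (fun (ψ : Nat) => Nat) 0 (fun (u : Nat) => fun (ω : Nat) => elimNat (fun (τ : Nat) => Nat) ω (fun (s : Nat) => fun (j : Nat) => succ j) ζ) δ
type:
  forall (δ : Nat), forall (ζ : Nat), Nat
observation: normalization takes exactly 2 steps under the normal-order strategy.


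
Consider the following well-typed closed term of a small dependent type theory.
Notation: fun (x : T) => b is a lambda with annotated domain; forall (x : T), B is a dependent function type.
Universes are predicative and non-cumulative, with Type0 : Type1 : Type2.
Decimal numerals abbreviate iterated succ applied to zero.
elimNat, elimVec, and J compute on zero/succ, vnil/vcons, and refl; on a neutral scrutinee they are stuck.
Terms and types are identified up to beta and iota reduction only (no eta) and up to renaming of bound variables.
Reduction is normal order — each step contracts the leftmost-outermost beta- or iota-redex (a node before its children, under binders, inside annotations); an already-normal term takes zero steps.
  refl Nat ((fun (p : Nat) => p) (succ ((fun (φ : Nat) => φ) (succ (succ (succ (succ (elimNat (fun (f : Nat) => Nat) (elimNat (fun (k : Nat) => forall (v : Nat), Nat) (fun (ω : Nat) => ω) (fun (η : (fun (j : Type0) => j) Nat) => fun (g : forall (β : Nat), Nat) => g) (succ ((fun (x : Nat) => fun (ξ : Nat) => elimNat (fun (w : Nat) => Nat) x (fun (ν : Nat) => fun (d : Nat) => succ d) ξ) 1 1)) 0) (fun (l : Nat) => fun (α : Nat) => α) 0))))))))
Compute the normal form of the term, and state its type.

resulting normal form:
  refl Nat 5
the term's type:
  Eq Nat 5 5
observation: 21 normal-order steps normalize the term, beginning with a beta-redex.


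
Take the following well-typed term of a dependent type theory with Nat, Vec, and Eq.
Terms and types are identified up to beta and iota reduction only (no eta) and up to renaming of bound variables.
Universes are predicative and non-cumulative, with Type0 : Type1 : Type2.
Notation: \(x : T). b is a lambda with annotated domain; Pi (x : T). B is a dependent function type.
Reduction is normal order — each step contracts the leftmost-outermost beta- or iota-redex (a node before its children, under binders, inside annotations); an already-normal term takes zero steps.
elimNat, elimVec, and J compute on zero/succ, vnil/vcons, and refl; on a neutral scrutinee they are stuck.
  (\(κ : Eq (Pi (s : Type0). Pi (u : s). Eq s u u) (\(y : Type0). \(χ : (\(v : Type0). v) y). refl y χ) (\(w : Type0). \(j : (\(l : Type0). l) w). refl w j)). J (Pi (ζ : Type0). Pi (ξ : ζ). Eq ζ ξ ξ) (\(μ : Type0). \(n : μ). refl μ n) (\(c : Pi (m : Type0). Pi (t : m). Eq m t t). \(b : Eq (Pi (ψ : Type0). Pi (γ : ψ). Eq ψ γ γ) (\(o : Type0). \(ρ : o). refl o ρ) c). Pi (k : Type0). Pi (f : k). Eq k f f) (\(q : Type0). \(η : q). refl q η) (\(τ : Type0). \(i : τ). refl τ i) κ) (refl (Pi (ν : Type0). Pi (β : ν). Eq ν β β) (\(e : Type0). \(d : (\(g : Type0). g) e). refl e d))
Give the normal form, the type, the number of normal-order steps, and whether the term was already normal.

normal form:
  \(κ : Type0). \(s : κ). refl κ s
the term's type:
  Pi (κ : Type0). Pi (s : κ). Eq κ s s
steps to reach normal form (normal order): 2
started in normal form: no
first redex: a beta-redex


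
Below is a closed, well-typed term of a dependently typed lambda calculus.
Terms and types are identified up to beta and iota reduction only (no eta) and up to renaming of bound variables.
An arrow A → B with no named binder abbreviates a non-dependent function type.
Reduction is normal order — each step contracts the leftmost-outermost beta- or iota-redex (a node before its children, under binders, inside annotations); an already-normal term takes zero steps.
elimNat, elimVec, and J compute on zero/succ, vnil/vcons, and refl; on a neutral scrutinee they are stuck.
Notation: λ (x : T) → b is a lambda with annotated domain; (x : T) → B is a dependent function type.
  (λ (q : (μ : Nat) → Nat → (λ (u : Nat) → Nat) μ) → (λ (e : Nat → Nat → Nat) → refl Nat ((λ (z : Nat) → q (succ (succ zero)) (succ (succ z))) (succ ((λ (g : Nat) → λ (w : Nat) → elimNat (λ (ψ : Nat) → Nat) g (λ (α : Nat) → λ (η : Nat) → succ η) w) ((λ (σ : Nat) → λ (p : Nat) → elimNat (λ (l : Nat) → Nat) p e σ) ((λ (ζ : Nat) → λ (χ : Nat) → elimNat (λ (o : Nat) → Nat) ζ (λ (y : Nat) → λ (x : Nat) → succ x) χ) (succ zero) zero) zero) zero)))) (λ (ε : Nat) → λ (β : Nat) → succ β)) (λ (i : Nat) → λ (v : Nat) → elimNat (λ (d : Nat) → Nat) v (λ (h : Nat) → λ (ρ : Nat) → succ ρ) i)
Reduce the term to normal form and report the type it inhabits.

normal form:
  refl Nat (succ (succ (succ (succ (succ (succ zero))))))
the term's type:
  Eq Nat (succ (succ (succ (succ (succ (succ zero)))))) (succ (succ (succ (succ (succ (succ zero))))))
observation: 24 normal-order steps normalize the term, beginning with a beta-redex.


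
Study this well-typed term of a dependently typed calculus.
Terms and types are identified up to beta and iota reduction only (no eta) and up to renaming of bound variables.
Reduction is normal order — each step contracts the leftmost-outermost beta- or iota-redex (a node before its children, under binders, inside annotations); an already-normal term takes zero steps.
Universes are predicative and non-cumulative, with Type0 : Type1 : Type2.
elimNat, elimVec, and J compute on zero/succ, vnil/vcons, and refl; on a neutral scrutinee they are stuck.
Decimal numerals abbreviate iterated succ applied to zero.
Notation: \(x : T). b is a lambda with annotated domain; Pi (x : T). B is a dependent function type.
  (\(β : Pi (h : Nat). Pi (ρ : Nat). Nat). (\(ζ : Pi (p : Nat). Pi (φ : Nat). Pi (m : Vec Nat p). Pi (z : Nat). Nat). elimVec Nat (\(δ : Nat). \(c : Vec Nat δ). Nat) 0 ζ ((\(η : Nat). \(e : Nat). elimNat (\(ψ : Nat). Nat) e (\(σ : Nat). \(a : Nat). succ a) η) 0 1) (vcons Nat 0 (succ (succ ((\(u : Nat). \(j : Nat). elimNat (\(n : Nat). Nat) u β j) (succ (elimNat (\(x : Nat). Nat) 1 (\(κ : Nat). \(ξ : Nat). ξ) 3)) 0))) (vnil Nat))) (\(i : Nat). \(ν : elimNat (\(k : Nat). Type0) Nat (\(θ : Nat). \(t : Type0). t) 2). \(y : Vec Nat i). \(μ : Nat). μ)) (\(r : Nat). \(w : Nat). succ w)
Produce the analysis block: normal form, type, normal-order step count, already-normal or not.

normal form:
  0
inferred type:
  Nat
reduction steps (normal order): 8
term was already normal: no
first redex: a beta-redex


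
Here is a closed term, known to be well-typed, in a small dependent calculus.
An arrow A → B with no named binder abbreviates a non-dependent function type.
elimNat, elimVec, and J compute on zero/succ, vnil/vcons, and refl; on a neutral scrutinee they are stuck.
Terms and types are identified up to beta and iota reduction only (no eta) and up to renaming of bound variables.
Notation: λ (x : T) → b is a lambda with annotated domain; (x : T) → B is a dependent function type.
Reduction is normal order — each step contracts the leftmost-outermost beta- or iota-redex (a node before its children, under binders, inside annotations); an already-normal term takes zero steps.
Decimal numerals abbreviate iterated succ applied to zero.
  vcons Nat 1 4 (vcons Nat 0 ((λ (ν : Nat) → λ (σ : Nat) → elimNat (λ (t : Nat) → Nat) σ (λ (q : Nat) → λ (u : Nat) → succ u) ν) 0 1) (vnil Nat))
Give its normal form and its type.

resulting normal form:
  vcons Nat 1 4 (vcons Nat 0 1 (vnil Nat))
the term's type:
  Vec Nat 2


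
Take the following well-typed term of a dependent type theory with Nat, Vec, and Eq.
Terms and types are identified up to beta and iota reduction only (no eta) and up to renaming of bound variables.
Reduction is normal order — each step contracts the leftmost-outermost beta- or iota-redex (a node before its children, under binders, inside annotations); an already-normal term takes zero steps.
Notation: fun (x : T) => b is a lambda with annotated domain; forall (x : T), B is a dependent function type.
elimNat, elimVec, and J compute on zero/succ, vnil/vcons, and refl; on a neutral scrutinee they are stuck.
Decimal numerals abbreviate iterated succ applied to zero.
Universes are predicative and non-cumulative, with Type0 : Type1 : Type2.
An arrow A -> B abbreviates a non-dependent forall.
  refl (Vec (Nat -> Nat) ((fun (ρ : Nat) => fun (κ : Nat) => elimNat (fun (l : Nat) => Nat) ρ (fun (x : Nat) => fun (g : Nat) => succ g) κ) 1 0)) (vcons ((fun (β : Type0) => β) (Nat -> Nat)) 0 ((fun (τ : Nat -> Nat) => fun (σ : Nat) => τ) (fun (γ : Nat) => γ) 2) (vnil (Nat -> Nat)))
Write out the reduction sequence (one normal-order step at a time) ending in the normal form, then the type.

normal-order reduction sequence:
  refl (Vec (Nat -> Nat) ((fun (ρ : Nat) => fun (κ : Nat) => elimNat (fun (l : Nat) => Nat) ρ (fun (x : Nat) => fun (g : Nat) => succ g) κ) 1 0)) (vcons ((fun (β : Type0) => β) (Nat -> Nat)) 0 ((fun (τ : Nat -> Nat) => fun (σ : Nat) => τ) (fun (γ : Nat) => γ) 2) (vnil (Nat -> Nat)))
  ~> refl (Vec (Nat -> Nat) ((fun (ρ : Nat) => elimNat (fun (κ : Nat) => Nat) 1 (fun (l : Nat) => fun (x : Nat) => succ x) ρ) 0)) (vcons ((fun (g : Type0) => g) (Nat -> Nat)) 0 ((fun (β : Nat -> Nat) => fun (τ : Nat) => β) (fun (σ : Nat) => σ) 2) (vnil (Nat -> Nat)))
  ~> refl (Vec (Nat -> Nat) (elimNat (fun (ρ : Nat) => Nat) 1 (fun (κ : Nat) => fun (l : Nat) => succ l) 0)) (vcons ((fun (x : Type0) => x) (Nat -> Nat)) 0 ((fun (g : Nat -> Nat) => fun (β : Nat) => g) (fun (τ : Nat) => τ) 2) (vnil (Nat -> Nat)))
  ~> refl (Vec (Nat -> Nat) 1) (vcons ((fun (ρ : Type0) => ρ) (Nat -> Nat)) 0 ((fun (κ : Nat -> Nat) => fun (l : Nat) => κ) (fun (x : Nat) => x) 2) (vnil (Nat -> Nat)))
  ~> refl (Vec (Nat -> Nat) 1) (vcons (Nat -> Nat) 0 ((fun (ρ : Nat -> Nat) => fun (κ : Nat) => ρ) (fun (l : Nat) => l) 2) (vnil (Nat -> Nat)))
  ~> refl (Vec (Nat -> Nat) 1) (vcons (Nat -> Nat) 0 ((fun (ρ : Nat) => fun (κ : Nat) => κ) 2) (vnil (Nat -> Nat)))
  ~> refl (Vec (Nat -> Nat) 1) (vcons (Nat -> Nat) 0 (fun (ρ : Nat) => ρ) (vnil (Nat -> Nat)))
type:
  Eq (Vec (Nat -> Nat) 1) (vcons (Nat -> Nat) 0 (fun (ρ : Nat) => ρ) (vnil (Nat -> Nat))) (vcons (Nat -> Nat) 0 (fun (κ : Nat) => κ) (vnil (Nat -> Nat)))


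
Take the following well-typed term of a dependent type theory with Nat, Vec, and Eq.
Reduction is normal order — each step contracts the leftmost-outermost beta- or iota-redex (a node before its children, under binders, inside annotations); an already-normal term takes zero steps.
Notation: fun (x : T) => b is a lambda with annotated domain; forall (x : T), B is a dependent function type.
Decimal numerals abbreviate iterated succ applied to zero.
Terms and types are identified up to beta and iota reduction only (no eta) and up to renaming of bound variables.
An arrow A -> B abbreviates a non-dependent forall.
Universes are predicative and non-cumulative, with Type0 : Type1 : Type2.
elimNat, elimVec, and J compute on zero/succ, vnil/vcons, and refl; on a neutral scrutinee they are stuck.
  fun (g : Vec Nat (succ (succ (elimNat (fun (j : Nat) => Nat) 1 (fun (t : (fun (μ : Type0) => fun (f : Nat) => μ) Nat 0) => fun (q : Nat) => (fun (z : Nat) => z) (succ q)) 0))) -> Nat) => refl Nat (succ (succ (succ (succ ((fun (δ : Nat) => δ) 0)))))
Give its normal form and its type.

resulting normal form:
  fun (g : Vec Nat 3 -> Nat) => refl Nat 4
the term's type:
  (Vec Nat 3 -> Nat) -> Eq Nat 4 4


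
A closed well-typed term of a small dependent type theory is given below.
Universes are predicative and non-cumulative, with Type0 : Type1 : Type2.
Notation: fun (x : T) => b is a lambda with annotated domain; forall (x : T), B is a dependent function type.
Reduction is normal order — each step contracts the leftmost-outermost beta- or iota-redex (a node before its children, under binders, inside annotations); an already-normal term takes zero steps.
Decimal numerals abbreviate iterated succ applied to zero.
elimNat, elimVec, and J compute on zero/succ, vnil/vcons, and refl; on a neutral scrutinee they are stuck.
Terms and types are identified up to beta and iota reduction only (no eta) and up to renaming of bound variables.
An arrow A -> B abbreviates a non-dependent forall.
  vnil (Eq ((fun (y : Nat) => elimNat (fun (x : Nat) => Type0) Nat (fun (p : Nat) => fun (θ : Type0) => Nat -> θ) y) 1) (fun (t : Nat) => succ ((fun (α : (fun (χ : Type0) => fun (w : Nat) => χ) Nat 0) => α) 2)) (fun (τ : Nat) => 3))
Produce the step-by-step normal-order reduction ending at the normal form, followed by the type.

reduction (normal order):
  vnil (Eq ((fun (y : Nat) => elimNat (fun (x : Nat) => Type0) Nat (fun (p : Nat) => fun (θ : Type0) => Nat -> θ) y) 1) (fun (t : Nat) => succ ((fun (α : (fun (χ : Type0) => fun (w : Nat) => χ) Nat 0) => α) 2)) (fun (τ : Nat) => 3))
  ~> vnil (Eq (elimNat (fun (y : Nat) => Type0) Nat (fun (x : Nat) => fun (p : Type0) => Nat -> p) 1) (fun (θ : Nat) => succ ((fun (t : (fun (α : Type0) => fun (χ : Nat) => α) Nat 0) => t) 2)) (fun (w : Nat) => 3))
  ~> vnil (Eq ((fun (y : Nat) => fun (x : Type0) => Nat -> x) 0 (elimNat (fun (p : Nat) => Type0) Nat (fun (θ : Nat) => fun (t : Type0) => Nat -> t) 0)) (fun (α : Nat) => succ ((fun (χ : (fun (w : Type0) => fun (τ : Nat) => w) Nat 0) => χ) 2)) (fun (q : Nat) => 3))
  ~> vnil (Eq ((fun (y : Type0) => Nat -> y) (elimNat (fun (x : Nat) => Type0) Nat (fun (p : Nat) => fun (θ : Type0) => Nat -> θ) 0)) (fun (t : Nat) => succ ((fun (α : (fun (χ : Type0) => fun (w : Nat) => χ) Nat 0) => α) 2)) (fun (τ : Nat) => 3))
  ~> vnil (Eq (Nat -> elimNat (fun (y : Nat) => Type0) Nat (fun (x : Nat) => fun (p : Type0) => Nat -> p) 0) (fun (θ : Nat) => succ ((fun (t : (fun (α : Type0) => fun (χ : Nat) => α) Nat 0) => t) 2)) (fun (w : Nat) => 3))
  ~> vnil (Eq (Nat -> Nat) (fun (y : Nat) => succ ((fun (x : (fun (p : Type0) => fun (θ : Nat) => p) Nat 0) => x) 2)) (fun (t : Nat) => 3))
  ~> vnil (Eq (Nat -> Nat) (fun (y : Nat) => 3) (fun (x : Nat) => 3))
the term's type:
  Vec (Eq (Nat -> Nat) (fun (y : Nat) => 3) (fun (x : Nat) => 3)) 0
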